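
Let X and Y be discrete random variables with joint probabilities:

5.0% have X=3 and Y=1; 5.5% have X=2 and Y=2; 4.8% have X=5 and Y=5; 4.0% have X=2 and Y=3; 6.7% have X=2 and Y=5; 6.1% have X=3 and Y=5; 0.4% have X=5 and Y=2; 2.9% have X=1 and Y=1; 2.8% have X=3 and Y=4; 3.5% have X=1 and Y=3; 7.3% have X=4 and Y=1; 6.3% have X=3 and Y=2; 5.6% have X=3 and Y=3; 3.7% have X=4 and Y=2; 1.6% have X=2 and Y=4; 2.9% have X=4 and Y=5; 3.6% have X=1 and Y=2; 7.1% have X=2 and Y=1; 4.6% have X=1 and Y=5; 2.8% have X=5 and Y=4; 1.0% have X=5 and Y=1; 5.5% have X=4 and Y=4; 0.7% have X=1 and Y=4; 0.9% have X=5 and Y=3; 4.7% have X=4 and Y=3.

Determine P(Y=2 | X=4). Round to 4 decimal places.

P(X=4) = 0.073 + 0.037 + 0.047 + 0.055 + 0.029 = 0.241.
P(Y=2 | X=4) = 0.037/0.241 = 0.1535.

0.1535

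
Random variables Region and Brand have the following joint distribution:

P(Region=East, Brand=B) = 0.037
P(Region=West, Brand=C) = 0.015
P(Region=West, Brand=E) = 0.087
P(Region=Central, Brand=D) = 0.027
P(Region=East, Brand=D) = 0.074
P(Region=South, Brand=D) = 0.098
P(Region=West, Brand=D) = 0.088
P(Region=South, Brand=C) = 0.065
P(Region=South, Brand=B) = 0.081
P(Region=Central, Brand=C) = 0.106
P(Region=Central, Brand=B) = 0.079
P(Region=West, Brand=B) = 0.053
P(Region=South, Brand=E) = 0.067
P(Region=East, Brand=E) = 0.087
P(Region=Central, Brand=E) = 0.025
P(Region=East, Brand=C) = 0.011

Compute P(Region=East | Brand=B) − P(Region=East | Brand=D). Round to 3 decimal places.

P(Brand=B) = 0.081 + 0.037 + 0.053 + 0.079 = 0.250; P(Region=East | Brand=B) = 0.037/0.250 = 0.1480.
P(Brand=D) = 0.098 + 0.074 + 0.088 + 0.027 = 0.287; P(Region=East | Brand=D) = 0.074/0.287 = 0.2578.
Difference = -0.110.

-0.110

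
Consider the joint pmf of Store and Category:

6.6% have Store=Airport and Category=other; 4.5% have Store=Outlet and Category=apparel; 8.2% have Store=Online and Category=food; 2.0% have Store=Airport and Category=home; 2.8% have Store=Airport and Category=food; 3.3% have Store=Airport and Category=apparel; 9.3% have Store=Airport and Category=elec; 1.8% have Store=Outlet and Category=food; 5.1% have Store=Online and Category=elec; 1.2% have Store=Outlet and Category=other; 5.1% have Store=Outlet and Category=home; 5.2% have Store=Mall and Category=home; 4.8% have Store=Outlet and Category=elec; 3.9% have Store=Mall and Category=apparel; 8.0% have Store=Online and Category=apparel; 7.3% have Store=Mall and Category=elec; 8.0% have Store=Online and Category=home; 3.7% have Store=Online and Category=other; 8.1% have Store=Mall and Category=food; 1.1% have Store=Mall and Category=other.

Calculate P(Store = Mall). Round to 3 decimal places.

P(Store=Mall) = 0.081 + 0.039 + 0.073 + 0.052 + 0.011 = 0.256.

0.256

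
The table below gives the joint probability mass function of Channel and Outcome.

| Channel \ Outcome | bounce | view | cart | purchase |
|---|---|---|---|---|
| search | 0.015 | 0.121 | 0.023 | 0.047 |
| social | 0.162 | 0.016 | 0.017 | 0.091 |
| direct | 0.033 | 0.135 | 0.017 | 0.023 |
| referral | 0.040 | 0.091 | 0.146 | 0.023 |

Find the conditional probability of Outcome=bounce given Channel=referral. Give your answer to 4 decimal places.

P(Channel=referral) = 0.040 + 0.091 + 0.146 + 0.023 = 0.300.
P(Outcome=bounce | Channel=referral) = 0.040/0.300 = 0.1333.

0.1333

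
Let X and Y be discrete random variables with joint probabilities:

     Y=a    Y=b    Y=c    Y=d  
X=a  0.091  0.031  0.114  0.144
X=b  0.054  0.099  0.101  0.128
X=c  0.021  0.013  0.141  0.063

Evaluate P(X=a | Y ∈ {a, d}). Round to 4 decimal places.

0.4691

P(Y=a) = 0.091 + 0.054 + 0.021 = 0.166.
P(Y=d) = 0.144 + 0.128 + 0.063 = 0.335.
P(Y ∈ {a, d}) = 0.166 + 0.335 = 0.501; P(X=a, Y ∈ {a, d}) = 0.091 + 0.144 = 0.235.
P(X=a | Y ∈ {a, d}) = 0.235/0.501 = 0.4691.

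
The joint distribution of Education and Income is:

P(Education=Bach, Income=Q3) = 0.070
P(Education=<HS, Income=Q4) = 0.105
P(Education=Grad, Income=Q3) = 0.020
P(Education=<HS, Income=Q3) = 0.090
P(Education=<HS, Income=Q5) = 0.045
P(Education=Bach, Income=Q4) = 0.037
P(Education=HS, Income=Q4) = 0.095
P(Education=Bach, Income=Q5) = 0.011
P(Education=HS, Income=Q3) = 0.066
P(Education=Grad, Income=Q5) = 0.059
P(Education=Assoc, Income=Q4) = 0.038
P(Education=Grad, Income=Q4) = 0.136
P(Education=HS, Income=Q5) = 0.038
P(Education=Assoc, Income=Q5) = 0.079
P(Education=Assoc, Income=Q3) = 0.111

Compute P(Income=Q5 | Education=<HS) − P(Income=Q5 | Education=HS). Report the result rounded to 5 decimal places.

P(Education=<HS) = 0.090 + 0.105 + 0.045 = 0.240; P(Income=Q5 | Education=<HS) = 0.045/0.240 = 0.187500.
P(Education=HS) = 0.066 + 0.095 + 0.038 = 0.199; P(Income=Q5 | Education=HS) = 0.038/0.199 = 0.190955.
Difference = -0.00345.

-0.00345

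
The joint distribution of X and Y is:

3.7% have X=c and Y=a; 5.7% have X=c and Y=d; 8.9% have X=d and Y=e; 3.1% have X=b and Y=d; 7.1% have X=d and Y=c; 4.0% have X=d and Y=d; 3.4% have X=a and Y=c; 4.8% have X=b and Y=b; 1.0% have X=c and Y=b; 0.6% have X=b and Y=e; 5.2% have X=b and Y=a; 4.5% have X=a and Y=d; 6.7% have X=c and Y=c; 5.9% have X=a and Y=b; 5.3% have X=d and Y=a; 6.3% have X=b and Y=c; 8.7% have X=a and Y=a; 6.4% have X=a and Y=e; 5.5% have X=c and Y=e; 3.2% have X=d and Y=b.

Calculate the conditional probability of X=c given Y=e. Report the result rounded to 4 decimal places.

P(Y=e) = 0.064 + 0.006 + 0.055 + 0.089 = 0.214.
P(X=c | Y=e) = 0.055/0.214 = 0.2570.

0.2570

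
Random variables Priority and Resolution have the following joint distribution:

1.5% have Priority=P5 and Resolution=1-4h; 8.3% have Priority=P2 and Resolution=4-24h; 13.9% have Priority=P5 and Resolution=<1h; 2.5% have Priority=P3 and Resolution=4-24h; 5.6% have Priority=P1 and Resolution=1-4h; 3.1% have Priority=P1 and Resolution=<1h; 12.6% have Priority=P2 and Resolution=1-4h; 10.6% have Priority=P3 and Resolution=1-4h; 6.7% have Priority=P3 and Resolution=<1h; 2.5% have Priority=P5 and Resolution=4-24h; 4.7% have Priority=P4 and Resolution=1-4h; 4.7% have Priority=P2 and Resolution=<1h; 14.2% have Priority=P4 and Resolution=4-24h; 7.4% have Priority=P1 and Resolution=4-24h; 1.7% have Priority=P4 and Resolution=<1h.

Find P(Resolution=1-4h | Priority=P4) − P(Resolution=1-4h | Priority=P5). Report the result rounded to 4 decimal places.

0.1444

P(Priority=P4) = 0.017 + 0.047 + 0.142 = 0.206; P(Resolution=1-4h | Priority=P4) = 0.047/0.206 = 0.22816.
P(Priority=P5) = 0.139 + 0.015 + 0.025 = 0.179; P(Resolution=1-4h | Priority=P5) = 0.015/0.179 = 0.08380.
Difference = 0.1444.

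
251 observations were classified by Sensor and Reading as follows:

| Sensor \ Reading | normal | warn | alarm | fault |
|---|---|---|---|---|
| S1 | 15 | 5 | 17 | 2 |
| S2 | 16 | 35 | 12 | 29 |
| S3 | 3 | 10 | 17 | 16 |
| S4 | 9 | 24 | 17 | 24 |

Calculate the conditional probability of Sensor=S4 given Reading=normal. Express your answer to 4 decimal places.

0.2093

Total with Reading=normal: 15 + 16 + 3 + 9 = 43.
P(Sensor=S4 | Reading=normal) = 9/43 = 0.2093.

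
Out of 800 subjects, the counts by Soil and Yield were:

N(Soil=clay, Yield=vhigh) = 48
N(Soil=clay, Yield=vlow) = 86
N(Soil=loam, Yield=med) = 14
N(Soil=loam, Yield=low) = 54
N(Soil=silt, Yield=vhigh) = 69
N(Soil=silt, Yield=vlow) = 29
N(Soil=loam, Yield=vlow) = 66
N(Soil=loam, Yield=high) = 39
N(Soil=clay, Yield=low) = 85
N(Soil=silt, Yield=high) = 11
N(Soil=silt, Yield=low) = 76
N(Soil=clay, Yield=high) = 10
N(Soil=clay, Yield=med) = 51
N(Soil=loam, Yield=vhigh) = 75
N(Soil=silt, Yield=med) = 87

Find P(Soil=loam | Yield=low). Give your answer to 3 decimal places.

0.251

Total with Yield=low: 54 + 85 + 76 = 215.
P(Soil=loam | Yield=low) = 54/215 = 0.251.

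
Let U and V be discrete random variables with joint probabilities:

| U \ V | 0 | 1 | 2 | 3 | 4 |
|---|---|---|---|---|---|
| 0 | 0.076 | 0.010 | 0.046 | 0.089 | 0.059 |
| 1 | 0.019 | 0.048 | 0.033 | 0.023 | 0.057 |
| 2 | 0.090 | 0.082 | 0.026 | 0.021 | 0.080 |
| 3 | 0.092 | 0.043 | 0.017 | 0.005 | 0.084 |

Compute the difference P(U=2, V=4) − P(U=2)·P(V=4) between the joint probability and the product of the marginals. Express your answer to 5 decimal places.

P(U=2) = 0.090 + 0.082 + 0.026 + 0.021 + 0.080 = 0.299.
P(V=4) = 0.059 + 0.057 + 0.080 + 0.084 = 0.280.
P(U=2, V=4) − P(U=2)P(V=4) = 0.080 − 0.299×0.280 = -0.00372.

-0.00372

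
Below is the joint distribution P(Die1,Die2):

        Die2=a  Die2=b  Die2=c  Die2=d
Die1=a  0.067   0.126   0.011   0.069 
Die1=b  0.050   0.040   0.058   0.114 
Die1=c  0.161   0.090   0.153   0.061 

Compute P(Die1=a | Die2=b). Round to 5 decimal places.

P(Die2=b) = 0.126 + 0.040 + 0.090 = 0.256.
P(Die1=a | Die2=b) = 0.126/0.256 = 0.49219.

0.49219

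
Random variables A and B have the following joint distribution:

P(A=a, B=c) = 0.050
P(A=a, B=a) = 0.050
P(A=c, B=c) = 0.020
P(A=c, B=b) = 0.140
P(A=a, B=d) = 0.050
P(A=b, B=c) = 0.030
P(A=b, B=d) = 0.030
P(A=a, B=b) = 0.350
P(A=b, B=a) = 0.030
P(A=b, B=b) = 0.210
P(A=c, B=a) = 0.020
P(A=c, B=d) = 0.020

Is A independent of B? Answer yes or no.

Every cell satisfies P(A,B) = P(A)·P(B). For instance P(A=a) = 0.500, P(B=b) = 0.700, and 0.500×0.700 = 0.350 matches the joint entry. So A and B are independent.

yes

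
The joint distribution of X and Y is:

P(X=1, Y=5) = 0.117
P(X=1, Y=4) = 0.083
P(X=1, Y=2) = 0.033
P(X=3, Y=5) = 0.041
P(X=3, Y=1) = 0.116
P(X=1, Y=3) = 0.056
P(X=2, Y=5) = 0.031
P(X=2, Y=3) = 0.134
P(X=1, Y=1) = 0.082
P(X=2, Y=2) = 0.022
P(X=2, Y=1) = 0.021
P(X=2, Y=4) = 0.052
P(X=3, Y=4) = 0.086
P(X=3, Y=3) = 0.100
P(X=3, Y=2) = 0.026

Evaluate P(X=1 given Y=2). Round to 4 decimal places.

P(Y=2) = 0.033 + 0.022 + 0.026 = 0.081.
P(X=1 | Y=2) = 0.033/0.081 = 0.4074.

0.4074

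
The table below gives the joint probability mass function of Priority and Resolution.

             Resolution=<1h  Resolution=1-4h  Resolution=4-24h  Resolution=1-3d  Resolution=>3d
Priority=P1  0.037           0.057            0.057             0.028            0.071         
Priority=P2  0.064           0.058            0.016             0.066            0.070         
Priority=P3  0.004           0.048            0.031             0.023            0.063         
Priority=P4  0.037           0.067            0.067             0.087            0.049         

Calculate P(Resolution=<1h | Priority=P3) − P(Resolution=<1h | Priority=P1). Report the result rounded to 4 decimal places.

-0.1243

P(Priority=P3) = 0.004 + 0.048 + 0.031 + 0.023 + 0.063 = 0.169; P(Resolution=<1h | Priority=P3) = 0.004/0.169 = 0.02367.
P(Priority=P1) = 0.037 + 0.057 + 0.057 + 0.028 + 0.071 = 0.250; P(Resolution=<1h | Priority=P1) = 0.037/0.250 = 0.14800.
Difference = -0.1243.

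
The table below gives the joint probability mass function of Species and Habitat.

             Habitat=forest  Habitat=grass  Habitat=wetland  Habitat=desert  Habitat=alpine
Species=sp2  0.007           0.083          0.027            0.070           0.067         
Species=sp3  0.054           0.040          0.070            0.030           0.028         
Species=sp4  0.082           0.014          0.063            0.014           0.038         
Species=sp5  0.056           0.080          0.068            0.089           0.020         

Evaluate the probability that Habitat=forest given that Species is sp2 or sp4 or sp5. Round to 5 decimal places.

0.18638

P(Species=sp2) = 0.007 + 0.083 + 0.027 + 0.070 + 0.067 = 0.254.
P(Species=sp4) = 0.082 + 0.014 + 0.063 + 0.014 + 0.038 = 0.211.
P(Species=sp5) = 0.056 + 0.080 + 0.068 + 0.089 + 0.020 = 0.313.
P(Species ∈ {sp2, sp4, sp5}) = 0.254 + 0.211 + 0.313 = 0.778; P(Habitat=forest, Species ∈ {sp2, sp4, sp5}) = 0.007 + 0.082 + 0.056 = 0.145.
P(Habitat=forest | Species ∈ {sp2, sp4, sp5}) = 0.145/0.778 = 0.18638.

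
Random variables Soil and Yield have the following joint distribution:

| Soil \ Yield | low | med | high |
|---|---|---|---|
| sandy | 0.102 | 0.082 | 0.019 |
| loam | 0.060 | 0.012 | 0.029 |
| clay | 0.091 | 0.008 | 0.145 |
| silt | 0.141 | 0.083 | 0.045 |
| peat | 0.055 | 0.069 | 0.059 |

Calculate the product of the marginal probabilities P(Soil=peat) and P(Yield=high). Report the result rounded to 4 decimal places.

P(Soil=peat) = 0.055 + 0.069 + 0.059 = 0.183.
P(Yield=high) = 0.019 + 0.029 + 0.145 + 0.045 + 0.059 = 0.297.
Product: 0.183 × 0.297 = 0.0544.

0.0544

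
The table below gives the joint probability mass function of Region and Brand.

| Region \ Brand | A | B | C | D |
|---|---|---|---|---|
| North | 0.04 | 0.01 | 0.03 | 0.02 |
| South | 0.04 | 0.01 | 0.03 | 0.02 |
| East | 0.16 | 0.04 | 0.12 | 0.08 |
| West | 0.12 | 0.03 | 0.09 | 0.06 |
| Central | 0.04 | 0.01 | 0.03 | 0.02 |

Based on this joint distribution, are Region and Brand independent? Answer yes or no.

Every cell satisfies P(Region,Brand) = P(Region)·P(Brand). For instance P(Region=Central) = 0.10, P(Brand=C) = 0.30, and 0.10×0.30 = 0.03 matches the joint entry. So Region and Brand are independent.

yes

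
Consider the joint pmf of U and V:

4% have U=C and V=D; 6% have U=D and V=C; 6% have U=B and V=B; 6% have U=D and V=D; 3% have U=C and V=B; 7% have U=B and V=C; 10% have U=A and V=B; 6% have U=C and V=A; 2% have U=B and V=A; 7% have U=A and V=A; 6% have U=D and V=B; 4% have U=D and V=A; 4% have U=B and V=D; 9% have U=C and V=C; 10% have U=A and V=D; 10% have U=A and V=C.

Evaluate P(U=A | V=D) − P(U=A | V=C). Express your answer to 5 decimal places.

P(V=D) = 0.10 + 0.04 + 0.04 + 0.06 = 0.24; P(U=A | V=D) = 0.10/0.24 = 0.416667.
P(V=C) = 0.10 + 0.07 + 0.09 + 0.06 = 0.32; P(U=A | V=C) = 0.10/0.32 = 0.312500.
Difference = 0.10417.

0.10417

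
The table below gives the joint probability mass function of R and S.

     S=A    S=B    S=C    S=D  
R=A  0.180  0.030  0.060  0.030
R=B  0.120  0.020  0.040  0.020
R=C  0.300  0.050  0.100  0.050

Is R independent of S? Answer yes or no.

yes

Every cell satisfies P(R,S) = P(R)·P(S). For instance P(R=B) = 0.200, P(S=C) = 0.200, and 0.200×0.200 = 0.040 matches the joint entry. So R and S are independent.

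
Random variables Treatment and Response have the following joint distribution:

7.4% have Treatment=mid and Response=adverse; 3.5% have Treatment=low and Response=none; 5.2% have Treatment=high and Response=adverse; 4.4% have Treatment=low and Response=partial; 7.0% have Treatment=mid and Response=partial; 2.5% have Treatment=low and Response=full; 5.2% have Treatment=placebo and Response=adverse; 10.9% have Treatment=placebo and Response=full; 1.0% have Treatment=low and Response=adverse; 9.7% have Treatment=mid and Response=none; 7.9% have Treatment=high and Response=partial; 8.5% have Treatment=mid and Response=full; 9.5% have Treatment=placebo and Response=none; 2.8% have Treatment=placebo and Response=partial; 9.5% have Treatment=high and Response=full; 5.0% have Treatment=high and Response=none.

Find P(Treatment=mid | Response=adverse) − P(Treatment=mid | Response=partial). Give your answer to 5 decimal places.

P(Response=adverse) = 0.052 + 0.010 + 0.074 + 0.052 = 0.188; P(Treatment=mid | Response=adverse) = 0.074/0.188 = 0.393617.
P(Response=partial) = 0.028 + 0.044 + 0.070 + 0.079 = 0.221; P(Treatment=mid | Response=partial) = 0.070/0.221 = 0.316742.
Difference = 0.07687.

0.07687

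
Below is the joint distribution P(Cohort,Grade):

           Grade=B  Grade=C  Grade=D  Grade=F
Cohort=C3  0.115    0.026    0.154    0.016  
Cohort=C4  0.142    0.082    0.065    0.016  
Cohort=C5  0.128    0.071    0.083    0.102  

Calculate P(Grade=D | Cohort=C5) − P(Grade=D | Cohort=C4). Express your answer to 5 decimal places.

0.00303

P(Cohort=C5) = 0.128 + 0.071 + 0.083 + 0.102 = 0.384; P(Grade=D | Cohort=C5) = 0.083/0.384 = 0.216146.
P(Cohort=C4) = 0.142 + 0.082 + 0.065 + 0.016 = 0.305; P(Grade=D | Cohort=C4) = 0.065/0.305 = 0.213115.
Difference = 0.00303.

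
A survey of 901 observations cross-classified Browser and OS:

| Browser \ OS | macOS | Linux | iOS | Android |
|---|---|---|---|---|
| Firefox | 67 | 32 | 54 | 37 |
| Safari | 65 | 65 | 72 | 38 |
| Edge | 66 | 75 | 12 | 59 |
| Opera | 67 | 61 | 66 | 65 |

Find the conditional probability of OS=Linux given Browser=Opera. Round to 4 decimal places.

Total with Browser=Opera: 67 + 61 + 66 + 65 = 259.
P(OS=Linux | Browser=Opera) = 61/259 = 0.2355.

0.2355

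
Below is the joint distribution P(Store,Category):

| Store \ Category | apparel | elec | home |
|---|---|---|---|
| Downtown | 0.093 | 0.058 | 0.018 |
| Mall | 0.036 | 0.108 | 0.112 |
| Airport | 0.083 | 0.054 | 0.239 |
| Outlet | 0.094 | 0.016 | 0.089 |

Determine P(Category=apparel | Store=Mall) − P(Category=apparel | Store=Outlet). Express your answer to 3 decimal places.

-0.332

P(Store=Mall) = 0.036 + 0.108 + 0.112 = 0.256; P(Category=apparel | Store=Mall) = 0.036/0.256 = 0.1406.
P(Store=Outlet) = 0.094 + 0.016 + 0.089 = 0.199; P(Category=apparel | Store=Outlet) = 0.094/0.199 = 0.4724.
Difference = -0.332.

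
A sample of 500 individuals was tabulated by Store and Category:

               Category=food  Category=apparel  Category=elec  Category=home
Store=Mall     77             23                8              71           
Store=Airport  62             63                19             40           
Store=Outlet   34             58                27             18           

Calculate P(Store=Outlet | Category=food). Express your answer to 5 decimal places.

0.19653

Total with Category=food: 77 + 62 + 34 = 173.
P(Store=Outlet | Category=food) = 34/173 = 0.19653.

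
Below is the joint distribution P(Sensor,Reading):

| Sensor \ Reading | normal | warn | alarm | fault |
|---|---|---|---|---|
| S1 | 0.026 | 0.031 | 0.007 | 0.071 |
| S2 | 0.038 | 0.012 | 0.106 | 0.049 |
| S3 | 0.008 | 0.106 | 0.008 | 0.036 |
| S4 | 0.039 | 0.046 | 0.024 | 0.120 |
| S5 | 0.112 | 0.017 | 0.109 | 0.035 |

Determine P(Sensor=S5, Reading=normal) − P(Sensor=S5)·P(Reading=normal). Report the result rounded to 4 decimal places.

0.0511

P(Sensor=S5) = 0.112 + 0.017 + 0.109 + 0.035 = 0.273.
P(Reading=normal) = 0.026 + 0.038 + 0.008 + 0.039 + 0.112 = 0.223.
P(Sensor=S5, Reading=normal) − P(Sensor=S5)P(Reading=normal) = 0.112 − 0.273×0.223 = 0.0511.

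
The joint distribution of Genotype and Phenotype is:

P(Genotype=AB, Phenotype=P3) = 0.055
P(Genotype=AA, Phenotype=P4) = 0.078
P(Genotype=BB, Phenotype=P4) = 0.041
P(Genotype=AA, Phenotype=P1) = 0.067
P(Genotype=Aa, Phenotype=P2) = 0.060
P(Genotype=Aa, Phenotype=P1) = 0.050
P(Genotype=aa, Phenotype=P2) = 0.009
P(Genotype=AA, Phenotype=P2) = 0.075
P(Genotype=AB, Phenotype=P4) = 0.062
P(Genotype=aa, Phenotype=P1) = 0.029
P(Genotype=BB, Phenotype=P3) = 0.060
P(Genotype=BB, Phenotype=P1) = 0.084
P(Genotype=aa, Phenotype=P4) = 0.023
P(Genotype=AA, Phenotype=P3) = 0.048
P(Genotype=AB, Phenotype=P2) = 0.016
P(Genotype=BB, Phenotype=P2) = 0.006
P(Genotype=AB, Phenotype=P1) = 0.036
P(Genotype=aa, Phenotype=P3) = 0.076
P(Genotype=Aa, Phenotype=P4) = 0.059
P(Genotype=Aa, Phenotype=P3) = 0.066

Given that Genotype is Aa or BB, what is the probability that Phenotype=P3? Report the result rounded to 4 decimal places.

P(Genotype=Aa) = 0.050 + 0.060 + 0.066 + 0.059 = 0.235.
P(Genotype=BB) = 0.084 + 0.006 + 0.060 + 0.041 = 0.191.
P(Genotype ∈ {Aa, BB}) = 0.235 + 0.191 = 0.426; P(Phenotype=P3, Genotype ∈ {Aa, BB}) = 0.066 + 0.060 = 0.126.
P(Phenotype=P3 | Genotype ∈ {Aa, BB}) = 0.126/0.426 = 0.2958.

0.2958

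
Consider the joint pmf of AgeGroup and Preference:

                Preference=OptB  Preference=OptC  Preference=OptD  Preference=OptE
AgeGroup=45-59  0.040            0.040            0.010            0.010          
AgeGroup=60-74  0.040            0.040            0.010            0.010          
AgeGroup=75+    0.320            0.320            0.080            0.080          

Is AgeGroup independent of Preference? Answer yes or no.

yes

Every cell satisfies P(AgeGroup,Preference) = P(AgeGroup)·P(Preference). For instance P(AgeGroup=45-59) = 0.100, P(Preference=OptD) = 0.100, and 0.100×0.100 = 0.010 matches the joint entry. So AgeGroup and Preference are independent.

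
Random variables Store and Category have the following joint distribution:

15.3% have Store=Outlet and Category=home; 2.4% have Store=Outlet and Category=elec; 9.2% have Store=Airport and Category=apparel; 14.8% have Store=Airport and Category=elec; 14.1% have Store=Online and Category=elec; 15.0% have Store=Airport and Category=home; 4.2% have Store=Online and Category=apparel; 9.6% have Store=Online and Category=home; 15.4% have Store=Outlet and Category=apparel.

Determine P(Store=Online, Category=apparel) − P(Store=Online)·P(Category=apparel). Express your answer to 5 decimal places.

-0.03835

P(Store=Online) = 0.042 + 0.141 + 0.096 = 0.279.
P(Category=apparel) = 0.092 + 0.154 + 0.042 = 0.288.
P(Store=Online, Category=apparel) − P(Store=Online)P(Category=apparel) = 0.042 − 0.279×0.288 = -0.03835.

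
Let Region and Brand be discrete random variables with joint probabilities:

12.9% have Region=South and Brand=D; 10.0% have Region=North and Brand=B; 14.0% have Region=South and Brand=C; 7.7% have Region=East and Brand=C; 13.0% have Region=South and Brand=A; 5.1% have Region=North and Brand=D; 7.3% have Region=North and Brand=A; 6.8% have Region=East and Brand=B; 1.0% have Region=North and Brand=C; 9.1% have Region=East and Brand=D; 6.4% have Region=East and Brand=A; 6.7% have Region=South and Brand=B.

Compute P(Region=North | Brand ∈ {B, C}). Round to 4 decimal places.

P(Brand=B) = 0.100 + 0.067 + 0.068 = 0.235.
P(Brand=C) = 0.010 + 0.140 + 0.077 = 0.227.
P(Brand ∈ {B, C}) = 0.235 + 0.227 = 0.462; P(Region=North, Brand ∈ {B, C}) = 0.100 + 0.010 = 0.110.
P(Region=North | Brand ∈ {B, C}) = 0.110/0.462 = 0.2381.

0.2381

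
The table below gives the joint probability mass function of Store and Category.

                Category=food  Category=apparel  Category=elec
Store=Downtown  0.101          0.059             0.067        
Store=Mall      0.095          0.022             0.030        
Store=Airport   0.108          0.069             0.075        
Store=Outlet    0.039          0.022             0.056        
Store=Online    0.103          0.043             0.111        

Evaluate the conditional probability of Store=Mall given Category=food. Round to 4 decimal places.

P(Category=food) = 0.101 + 0.095 + 0.108 + 0.039 + 0.103 = 0.446.
P(Store=Mall | Category=food) = 0.095/0.446 = 0.2130.

0.2130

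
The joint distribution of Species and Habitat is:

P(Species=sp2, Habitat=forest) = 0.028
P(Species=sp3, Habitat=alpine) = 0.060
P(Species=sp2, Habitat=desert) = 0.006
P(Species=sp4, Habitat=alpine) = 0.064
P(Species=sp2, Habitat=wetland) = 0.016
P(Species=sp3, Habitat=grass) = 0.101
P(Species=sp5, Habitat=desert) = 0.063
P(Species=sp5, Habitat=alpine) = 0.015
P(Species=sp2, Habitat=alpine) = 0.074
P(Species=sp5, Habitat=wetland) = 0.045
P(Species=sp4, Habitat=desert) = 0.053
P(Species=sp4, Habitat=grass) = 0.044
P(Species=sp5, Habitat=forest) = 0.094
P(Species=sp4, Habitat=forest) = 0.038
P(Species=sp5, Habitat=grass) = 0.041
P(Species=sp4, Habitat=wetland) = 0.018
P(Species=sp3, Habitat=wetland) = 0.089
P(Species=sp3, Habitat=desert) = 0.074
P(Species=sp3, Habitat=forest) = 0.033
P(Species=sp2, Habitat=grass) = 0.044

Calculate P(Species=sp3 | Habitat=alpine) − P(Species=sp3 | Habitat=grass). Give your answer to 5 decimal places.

P(Habitat=alpine) = 0.074 + 0.060 + 0.064 + 0.015 = 0.213; P(Species=sp3 | Habitat=alpine) = 0.060/0.213 = 0.281690.
P(Habitat=grass) = 0.044 + 0.101 + 0.044 + 0.041 = 0.230; P(Species=sp3 | Habitat=grass) = 0.101/0.230 = 0.439130.
Difference = -0.15744.

-0.15744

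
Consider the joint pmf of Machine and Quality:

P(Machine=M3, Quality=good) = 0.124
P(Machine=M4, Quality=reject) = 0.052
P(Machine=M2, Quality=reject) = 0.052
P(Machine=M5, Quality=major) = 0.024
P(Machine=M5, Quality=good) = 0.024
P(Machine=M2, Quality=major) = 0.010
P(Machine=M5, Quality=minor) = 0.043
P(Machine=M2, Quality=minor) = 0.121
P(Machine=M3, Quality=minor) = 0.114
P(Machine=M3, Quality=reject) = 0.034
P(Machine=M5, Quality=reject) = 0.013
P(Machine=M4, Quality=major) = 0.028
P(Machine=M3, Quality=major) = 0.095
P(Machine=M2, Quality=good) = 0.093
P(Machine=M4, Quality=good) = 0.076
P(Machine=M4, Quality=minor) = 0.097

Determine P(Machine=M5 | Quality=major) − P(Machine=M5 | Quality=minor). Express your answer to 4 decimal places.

P(Quality=major) = 0.010 + 0.095 + 0.028 + 0.024 = 0.157; P(Machine=M5 | Quality=major) = 0.024/0.157 = 0.15287.
P(Quality=minor) = 0.121 + 0.114 + 0.097 + 0.043 = 0.375; P(Machine=M5 | Quality=minor) = 0.043/0.375 = 0.11467.
Difference = 0.0382.

0.0382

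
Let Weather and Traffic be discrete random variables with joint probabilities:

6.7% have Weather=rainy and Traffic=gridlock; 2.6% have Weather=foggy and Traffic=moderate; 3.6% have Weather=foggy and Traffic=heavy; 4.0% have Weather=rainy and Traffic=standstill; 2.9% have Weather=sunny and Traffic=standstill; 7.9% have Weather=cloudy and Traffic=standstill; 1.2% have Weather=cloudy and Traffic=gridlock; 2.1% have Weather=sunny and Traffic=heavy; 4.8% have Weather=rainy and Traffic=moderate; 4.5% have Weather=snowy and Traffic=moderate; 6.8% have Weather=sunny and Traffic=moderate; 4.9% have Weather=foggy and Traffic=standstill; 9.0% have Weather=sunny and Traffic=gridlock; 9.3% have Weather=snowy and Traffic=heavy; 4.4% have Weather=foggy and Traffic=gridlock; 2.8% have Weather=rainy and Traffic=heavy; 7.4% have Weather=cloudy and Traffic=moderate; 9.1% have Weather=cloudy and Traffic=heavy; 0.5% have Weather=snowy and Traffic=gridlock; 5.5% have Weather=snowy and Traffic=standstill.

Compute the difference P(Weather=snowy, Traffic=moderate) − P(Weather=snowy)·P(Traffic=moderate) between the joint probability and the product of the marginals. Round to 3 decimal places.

-0.007

P(Weather=snowy) = 0.045 + 0.093 + 0.005 + 0.055 = 0.198.
P(Traffic=moderate) = 0.068 + 0.074 + 0.048 + 0.045 + 0.026 = 0.261.
P(Weather=snowy, Traffic=moderate) − P(Weather=snowy)P(Traffic=moderate) = 0.045 − 0.198×0.261 = -0.007.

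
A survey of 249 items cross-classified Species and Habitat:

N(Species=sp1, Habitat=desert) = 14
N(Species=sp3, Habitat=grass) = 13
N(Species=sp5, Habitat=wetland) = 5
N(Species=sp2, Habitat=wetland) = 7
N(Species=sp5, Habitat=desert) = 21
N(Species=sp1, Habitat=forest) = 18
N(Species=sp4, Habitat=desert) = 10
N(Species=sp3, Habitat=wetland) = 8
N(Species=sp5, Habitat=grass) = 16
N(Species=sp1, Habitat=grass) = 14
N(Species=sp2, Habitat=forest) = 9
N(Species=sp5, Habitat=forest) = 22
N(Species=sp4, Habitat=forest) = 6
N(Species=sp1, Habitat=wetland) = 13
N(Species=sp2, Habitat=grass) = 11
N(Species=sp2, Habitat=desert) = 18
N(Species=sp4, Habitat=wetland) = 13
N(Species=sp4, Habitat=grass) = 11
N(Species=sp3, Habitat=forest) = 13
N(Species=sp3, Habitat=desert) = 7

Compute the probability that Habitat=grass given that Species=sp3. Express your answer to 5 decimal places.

Total with Species=sp3: 13 + 13 + 8 + 7 = 41.
P(Habitat=grass | Species=sp3) = 13/41 = 0.31707.

0.31707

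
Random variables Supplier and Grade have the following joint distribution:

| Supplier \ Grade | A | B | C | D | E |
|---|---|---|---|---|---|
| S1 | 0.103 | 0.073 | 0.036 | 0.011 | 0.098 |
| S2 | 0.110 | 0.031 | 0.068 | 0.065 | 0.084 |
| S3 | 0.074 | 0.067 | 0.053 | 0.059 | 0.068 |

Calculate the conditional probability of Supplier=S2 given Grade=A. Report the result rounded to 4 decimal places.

0.3833

P(Grade=A) = 0.103 + 0.110 + 0.074 = 0.287.
P(Supplier=S2 | Grade=A) = 0.110/0.287 = 0.3833.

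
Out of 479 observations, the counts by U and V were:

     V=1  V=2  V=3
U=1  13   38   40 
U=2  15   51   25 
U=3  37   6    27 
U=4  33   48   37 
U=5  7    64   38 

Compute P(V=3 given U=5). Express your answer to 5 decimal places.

Total with U=5: 7 + 64 + 38 = 109.
P(V=3 | U=5) = 38/109 = 0.34862.

0.34862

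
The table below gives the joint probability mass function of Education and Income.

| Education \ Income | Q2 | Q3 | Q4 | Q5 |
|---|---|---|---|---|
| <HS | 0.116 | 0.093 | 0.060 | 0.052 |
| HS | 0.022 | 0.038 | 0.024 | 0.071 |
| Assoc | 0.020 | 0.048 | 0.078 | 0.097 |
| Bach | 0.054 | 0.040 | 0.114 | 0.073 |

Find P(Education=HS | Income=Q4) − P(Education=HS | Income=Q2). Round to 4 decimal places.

P(Income=Q4) = 0.060 + 0.024 + 0.078 + 0.114 = 0.276; P(Education=HS | Income=Q4) = 0.024/0.276 = 0.08696.
P(Income=Q2) = 0.116 + 0.022 + 0.020 + 0.054 = 0.212; P(Education=HS | Income=Q2) = 0.022/0.212 = 0.10377.
Difference = -0.0168.

-0.0168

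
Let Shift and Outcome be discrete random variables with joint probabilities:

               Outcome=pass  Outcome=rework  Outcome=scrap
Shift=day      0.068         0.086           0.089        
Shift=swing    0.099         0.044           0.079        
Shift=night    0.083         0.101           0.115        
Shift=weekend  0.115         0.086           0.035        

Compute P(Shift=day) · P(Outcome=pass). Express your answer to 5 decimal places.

P(Shift=day) = 0.068 + 0.086 + 0.089 = 0.243.
P(Outcome=pass) = 0.068 + 0.099 + 0.083 + 0.115 = 0.365.
Product: 0.243 × 0.365 = 0.08870.

0.08870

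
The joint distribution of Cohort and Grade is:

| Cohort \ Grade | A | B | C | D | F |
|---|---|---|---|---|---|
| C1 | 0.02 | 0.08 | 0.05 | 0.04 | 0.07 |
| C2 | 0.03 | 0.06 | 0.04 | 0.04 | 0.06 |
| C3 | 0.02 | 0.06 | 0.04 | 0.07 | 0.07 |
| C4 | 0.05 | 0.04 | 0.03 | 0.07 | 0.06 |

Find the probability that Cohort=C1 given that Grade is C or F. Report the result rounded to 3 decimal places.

P(Grade=C) = 0.05 + 0.04 + 0.04 + 0.03 = 0.16.
P(Grade=F) = 0.07 + 0.06 + 0.07 + 0.06 = 0.26.
P(Grade ∈ {C, F}) = 0.16 + 0.26 = 0.42; P(Cohort=C1, Grade ∈ {C, F}) = 0.05 + 0.07 = 0.12.
P(Cohort=C1 | Grade ∈ {C, F}) = 0.12/0.42 = 0.286.

0.286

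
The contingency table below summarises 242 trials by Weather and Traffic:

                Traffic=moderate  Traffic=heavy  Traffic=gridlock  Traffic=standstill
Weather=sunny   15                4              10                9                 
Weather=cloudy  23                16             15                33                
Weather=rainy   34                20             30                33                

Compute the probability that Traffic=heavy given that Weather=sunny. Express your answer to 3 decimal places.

Total with Weather=sunny: 15 + 4 + 10 + 9 = 38.
P(Traffic=heavy | Weather=sunny) = 4/38 = 0.105.

0.105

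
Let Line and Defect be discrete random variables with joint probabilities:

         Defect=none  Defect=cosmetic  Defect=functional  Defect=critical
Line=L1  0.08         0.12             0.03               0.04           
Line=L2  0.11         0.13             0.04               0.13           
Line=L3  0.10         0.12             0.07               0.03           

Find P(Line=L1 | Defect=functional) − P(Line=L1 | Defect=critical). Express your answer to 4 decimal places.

0.0143

P(Defect=functional) = 0.03 + 0.04 + 0.07 = 0.14; P(Line=L1 | Defect=functional) = 0.03/0.14 = 0.21429.
P(Defect=critical) = 0.04 + 0.13 + 0.03 = 0.20; P(Line=L1 | Defect=critical) = 0.04/0.20 = 0.20000.
Difference = 0.0143.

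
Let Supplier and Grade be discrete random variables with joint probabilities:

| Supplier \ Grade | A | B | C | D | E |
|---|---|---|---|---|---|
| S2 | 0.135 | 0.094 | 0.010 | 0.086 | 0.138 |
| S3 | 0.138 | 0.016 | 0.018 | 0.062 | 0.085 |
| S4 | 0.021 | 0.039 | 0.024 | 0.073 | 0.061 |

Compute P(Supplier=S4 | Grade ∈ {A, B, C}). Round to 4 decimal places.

0.1697

P(Grade=A) = 0.135 + 0.138 + 0.021 = 0.294.
P(Grade=B) = 0.094 + 0.016 + 0.039 = 0.149.
P(Grade=C) = 0.010 + 0.018 + 0.024 = 0.052.
P(Grade ∈ {A, B, C}) = 0.294 + 0.149 + 0.052 = 0.495; P(Supplier=S4, Grade ∈ {A, B, C}) = 0.021 + 0.039 + 0.024 = 0.084.
P(Supplier=S4 | Grade ∈ {A, B, C}) = 0.084/0.495 = 0.1697.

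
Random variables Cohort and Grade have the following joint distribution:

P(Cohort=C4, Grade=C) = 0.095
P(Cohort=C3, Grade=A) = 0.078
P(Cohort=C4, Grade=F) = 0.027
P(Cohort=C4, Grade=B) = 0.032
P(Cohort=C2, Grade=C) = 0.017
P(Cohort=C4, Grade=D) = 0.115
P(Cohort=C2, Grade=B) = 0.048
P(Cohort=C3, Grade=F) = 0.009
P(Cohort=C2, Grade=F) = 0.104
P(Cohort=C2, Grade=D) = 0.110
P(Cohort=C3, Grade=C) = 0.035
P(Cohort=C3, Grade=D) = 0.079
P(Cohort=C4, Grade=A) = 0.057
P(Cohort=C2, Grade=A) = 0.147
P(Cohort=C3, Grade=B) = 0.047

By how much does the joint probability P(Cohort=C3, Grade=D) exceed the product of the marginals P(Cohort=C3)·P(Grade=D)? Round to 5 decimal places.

P(Cohort=C3) = 0.078 + 0.047 + 0.035 + 0.079 + 0.009 = 0.248.
P(Grade=D) = 0.110 + 0.079 + 0.115 = 0.304.
P(Cohort=C3, Grade=D) − P(Cohort=C3)P(Grade=D) = 0.079 − 0.248×0.304 = 0.00361.

0.00361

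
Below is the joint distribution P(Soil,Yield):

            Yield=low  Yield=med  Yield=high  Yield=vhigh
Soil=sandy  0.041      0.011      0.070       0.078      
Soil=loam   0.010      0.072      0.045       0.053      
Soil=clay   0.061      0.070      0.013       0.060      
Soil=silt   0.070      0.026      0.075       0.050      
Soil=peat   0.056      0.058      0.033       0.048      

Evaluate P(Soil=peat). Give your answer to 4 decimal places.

0.1950

P(Soil=peat) = 0.056 + 0.058 + 0.033 + 0.048 = 0.195.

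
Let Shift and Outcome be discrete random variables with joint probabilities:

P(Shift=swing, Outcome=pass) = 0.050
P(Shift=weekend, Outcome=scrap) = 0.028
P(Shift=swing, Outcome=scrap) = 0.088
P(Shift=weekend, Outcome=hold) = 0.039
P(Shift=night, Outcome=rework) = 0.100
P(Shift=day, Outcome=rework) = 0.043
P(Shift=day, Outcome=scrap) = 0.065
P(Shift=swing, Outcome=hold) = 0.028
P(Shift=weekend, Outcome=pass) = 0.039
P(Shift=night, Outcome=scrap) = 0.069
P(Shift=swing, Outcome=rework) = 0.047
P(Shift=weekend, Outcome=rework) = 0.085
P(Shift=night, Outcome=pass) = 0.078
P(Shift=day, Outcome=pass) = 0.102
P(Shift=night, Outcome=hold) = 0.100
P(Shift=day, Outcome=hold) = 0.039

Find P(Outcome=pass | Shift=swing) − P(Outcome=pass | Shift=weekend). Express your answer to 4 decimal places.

0.0306

P(Shift=swing) = 0.050 + 0.047 + 0.088 + 0.028 = 0.213; P(Outcome=pass | Shift=swing) = 0.050/0.213 = 0.23474.
P(Shift=weekend) = 0.039 + 0.085 + 0.028 + 0.039 = 0.191; P(Outcome=pass | Shift=weekend) = 0.039/0.191 = 0.20419.
Difference = 0.0306.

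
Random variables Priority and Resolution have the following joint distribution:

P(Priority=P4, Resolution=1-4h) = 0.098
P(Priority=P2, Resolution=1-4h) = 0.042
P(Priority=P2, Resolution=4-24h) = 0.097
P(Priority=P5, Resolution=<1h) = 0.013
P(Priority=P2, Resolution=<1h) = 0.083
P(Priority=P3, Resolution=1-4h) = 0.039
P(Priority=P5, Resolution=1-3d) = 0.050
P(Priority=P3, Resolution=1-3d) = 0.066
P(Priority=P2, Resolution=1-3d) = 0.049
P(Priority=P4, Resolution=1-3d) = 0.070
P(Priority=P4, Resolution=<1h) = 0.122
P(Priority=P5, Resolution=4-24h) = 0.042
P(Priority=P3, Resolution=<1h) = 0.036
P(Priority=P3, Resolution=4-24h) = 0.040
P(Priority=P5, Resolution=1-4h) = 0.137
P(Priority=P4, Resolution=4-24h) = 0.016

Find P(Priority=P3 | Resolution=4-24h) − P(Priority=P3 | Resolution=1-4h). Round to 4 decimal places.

P(Resolution=4-24h) = 0.097 + 0.040 + 0.016 + 0.042 = 0.195; P(Priority=P3 | Resolution=4-24h) = 0.040/0.195 = 0.20513.
P(Resolution=1-4h) = 0.042 + 0.039 + 0.098 + 0.137 = 0.316; P(Priority=P3 | Resolution=1-4h) = 0.039/0.316 = 0.12342.
Difference = 0.0817.

0.0817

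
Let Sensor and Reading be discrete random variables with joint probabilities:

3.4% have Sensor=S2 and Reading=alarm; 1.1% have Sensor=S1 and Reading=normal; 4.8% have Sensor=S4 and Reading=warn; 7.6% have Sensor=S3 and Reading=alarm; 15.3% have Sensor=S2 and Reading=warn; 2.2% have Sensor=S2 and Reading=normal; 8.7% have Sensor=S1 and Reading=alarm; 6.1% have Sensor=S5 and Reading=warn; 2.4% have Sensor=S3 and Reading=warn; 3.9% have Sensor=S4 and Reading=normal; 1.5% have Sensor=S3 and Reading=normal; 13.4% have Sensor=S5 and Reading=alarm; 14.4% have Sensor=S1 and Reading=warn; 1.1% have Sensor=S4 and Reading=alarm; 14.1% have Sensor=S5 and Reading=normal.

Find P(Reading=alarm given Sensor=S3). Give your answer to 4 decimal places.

0.6609

P(Sensor=S3) = 0.015 + 0.024 + 0.076 = 0.115.
P(Reading=alarm | Sensor=S3) = 0.076/0.115 = 0.6609.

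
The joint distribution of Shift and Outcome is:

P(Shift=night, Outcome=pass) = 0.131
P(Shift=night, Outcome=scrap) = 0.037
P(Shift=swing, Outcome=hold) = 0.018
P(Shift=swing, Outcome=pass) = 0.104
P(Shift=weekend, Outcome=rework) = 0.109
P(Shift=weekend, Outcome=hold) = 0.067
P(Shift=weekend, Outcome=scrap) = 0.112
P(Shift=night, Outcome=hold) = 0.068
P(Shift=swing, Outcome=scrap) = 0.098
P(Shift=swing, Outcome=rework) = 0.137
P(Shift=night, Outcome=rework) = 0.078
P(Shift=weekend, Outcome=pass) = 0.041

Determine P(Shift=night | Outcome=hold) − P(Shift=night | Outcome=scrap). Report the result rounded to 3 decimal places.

0.295

P(Outcome=hold) = 0.018 + 0.068 + 0.067 = 0.153; P(Shift=night | Outcome=hold) = 0.068/0.153 = 0.4444.
P(Outcome=scrap) = 0.098 + 0.037 + 0.112 = 0.247; P(Shift=night | Outcome=scrap) = 0.037/0.247 = 0.1498.
Difference = 0.295.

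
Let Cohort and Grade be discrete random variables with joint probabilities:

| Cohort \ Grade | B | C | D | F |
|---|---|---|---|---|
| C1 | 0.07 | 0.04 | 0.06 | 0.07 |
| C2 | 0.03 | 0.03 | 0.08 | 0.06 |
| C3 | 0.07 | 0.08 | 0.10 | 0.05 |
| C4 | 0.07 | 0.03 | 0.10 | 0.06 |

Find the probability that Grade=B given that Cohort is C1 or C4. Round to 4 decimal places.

P(Cohort=C1) = 0.07 + 0.04 + 0.06 + 0.07 = 0.24.
P(Cohort=C4) = 0.07 + 0.03 + 0.10 + 0.06 = 0.26.
P(Cohort ∈ {C1, C4}) = 0.24 + 0.26 = 0.50; P(Grade=B, Cohort ∈ {C1, C4}) = 0.07 + 0.07 = 0.14.
P(Grade=B | Cohort ∈ {C1, C4}) = 0.14/0.50 = 0.2800.

0.2800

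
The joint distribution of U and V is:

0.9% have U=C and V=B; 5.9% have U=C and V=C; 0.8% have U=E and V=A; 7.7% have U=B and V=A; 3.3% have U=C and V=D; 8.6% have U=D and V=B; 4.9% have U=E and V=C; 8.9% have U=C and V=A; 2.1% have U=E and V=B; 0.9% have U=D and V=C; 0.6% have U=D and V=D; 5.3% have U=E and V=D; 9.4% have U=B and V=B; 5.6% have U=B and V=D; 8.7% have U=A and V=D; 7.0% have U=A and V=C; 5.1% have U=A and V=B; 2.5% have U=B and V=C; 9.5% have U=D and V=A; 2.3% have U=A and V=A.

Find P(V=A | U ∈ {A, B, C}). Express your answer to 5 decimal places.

0.28083

P(U=A) = 0.023 + 0.051 + 0.070 + 0.087 = 0.231.
P(U=B) = 0.077 + 0.094 + 0.025 + 0.056 = 0.252.
P(U=C) = 0.089 + 0.009 + 0.059 + 0.033 = 0.190.
P(U ∈ {A, B, C}) = 0.231 + 0.252 + 0.190 = 0.673; P(V=A, U ∈ {A, B, C}) = 0.023 + 0.077 + 0.089 = 0.189.
P(V=A | U ∈ {A, B, C}) = 0.189/0.673 = 0.28083.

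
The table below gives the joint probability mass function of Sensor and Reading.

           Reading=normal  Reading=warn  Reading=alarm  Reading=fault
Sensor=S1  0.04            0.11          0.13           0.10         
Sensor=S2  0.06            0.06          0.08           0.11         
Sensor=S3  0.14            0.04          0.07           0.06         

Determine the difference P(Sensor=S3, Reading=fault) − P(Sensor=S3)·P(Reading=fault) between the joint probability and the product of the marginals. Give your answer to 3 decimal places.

-0.024

P(Sensor=S3) = 0.14 + 0.04 + 0.07 + 0.06 = 0.31.
P(Reading=fault) = 0.10 + 0.11 + 0.06 = 0.27.
P(Sensor=S3, Reading=fault) − P(Sensor=S3)P(Reading=fault) = 0.06 − 0.31×0.27 = -0.024.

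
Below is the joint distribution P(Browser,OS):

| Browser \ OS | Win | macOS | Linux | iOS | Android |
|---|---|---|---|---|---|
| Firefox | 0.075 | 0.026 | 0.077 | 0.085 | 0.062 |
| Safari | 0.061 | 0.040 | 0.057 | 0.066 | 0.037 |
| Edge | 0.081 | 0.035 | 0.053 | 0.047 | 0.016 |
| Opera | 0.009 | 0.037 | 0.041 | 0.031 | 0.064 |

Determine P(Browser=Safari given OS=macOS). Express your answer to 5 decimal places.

P(OS=macOS) = 0.026 + 0.040 + 0.035 + 0.037 = 0.138.
P(Browser=Safari | OS=macOS) = 0.040/0.138 = 0.28986.

0.28986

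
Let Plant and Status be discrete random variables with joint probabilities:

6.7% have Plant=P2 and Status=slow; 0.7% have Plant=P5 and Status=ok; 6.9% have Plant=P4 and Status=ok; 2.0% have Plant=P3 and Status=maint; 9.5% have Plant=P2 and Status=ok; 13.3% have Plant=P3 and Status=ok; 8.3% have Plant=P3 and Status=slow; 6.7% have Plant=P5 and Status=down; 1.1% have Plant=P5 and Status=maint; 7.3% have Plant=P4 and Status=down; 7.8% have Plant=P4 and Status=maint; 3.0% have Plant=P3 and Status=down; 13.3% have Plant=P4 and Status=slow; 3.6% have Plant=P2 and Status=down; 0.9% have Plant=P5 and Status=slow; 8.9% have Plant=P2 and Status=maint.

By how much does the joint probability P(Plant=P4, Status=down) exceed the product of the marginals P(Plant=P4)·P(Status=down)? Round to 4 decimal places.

0.0003

P(Plant=P4) = 0.069 + 0.133 + 0.073 + 0.078 = 0.353.
P(Status=down) = 0.036 + 0.030 + 0.073 + 0.067 = 0.206.
P(Plant=P4, Status=down) − P(Plant=P4)P(Status=down) = 0.073 − 0.353×0.206 = 0.0003.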